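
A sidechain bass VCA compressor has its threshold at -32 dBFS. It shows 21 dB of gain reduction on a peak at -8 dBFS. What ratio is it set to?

Input overshoot = -8 − (-32) = 24 dB.
Output overshoot = 24 − 21 = 3 dB.
Ratio = input overshoot / output overshoot = 24 / 3 = 8.

8:1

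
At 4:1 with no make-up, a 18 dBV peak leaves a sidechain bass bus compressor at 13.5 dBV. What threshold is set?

12 dBV

Let T be the threshold. Output overshoot = (input overshoot)/R, so 13.5 − T = (18 − T)/4.
4·(13.5 − T) = 18 − T → 3·T = 54 − 18 = 36.
T = 36/3 = 12 dBV.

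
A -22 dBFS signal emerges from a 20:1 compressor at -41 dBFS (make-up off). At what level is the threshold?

Let T be the threshold. Output overshoot = (input overshoot)/R, so -41 − T = (-22 − T)/20.
20·(-41 − T) = -22 − T → 19·T = -820 − (-22) = -798.
T = -798/19 = -42 dBFS.

-42 dBFS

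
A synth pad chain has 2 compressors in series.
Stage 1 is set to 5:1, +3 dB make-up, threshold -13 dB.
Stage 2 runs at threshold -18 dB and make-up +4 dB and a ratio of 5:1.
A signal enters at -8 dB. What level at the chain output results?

-12.2 dB

Stage 1: -8 dB is 5 dB over -13 dB; at 5:1 that becomes 1 dB over, giving -12 dB; +3 dB make-up → -9 dB.
Stage 2: 9 dB above -18 dB, reduced 5:1 to 1.8 dB above → -16.2 dB; +4 dB make-up → -12.2 dB.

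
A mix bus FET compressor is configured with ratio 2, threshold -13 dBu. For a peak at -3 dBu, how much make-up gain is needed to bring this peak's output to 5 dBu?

13 dB

The peak compresses to -13 + 10/2 = -8 dBu.
To reach 5 dBu requires 5 − (-8) = 13 dB of make-up.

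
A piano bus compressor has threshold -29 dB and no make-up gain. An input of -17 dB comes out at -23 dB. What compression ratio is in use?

Input overshoot = -17 − (-29) = 12 dB; output overshoot = -23 − (-29) = 6 dB.
Ratio = 12 / 6 = 2.

2:1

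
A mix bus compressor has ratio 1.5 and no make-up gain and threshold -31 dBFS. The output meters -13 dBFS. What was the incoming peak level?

The compressed level sits -13 − (-31) = 18 dB over threshold.
Input overshoot = R × output overshoot = 27 dB → input = -31 + 27 = -4 dBFS.

-4 dBFS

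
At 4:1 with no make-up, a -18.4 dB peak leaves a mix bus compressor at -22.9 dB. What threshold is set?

-24.4 dB

Input is 6 dB above T (since output overshoot × R = input overshoot: (-22.9 − T)·4 = -18.4 − T gives T = -24.4 dB).
Check: -24.4 + (-18.4 − (-24.4))/4 = -24.4 + 1.5 = -22.9 dB. ✓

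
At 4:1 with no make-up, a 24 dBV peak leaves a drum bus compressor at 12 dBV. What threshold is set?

8 dBV

Input is 16 dB above T (since output overshoot × R = input overshoot: (12 − T)·4 = 24 − T gives T = 8 dBV).
Check: 8 + (24 − 8)/4 = 8 + 4 = 12 dBV. ✓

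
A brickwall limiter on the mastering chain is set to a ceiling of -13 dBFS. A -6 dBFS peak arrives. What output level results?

-13 dBFS

At ∞:1, everything above -13 dBFS is held at the ceiling.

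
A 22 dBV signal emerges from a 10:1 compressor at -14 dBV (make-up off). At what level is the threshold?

-18 dBV

Input is 40 dB above T (since output overshoot × R = input overshoot: (-14 − T)·10 = 22 − T gives T = -18 dBV).
Check: -18 + (22 − (-18))/10 = -18 + 4 = -14 dBV. ✓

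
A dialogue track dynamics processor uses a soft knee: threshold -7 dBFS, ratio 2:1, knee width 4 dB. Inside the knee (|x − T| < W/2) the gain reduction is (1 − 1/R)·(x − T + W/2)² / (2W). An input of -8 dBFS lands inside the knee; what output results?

-8.0625 dBFS

x − T + W/2 = -8 − (-7) + 2 = 1.
GR = (1 − 1/2) × 1² / 8 = 0.5 × 1 / 8 = 0.0625 dB.
Output = -8 − 0.0625 = -8.0625 dBFS.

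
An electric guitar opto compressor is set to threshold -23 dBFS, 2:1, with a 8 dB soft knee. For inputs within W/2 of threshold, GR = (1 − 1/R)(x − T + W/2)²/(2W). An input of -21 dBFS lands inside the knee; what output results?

-22.125 dBFS

x − T + W/2 = -21 − (-23) + 4 = 6.
GR = (1 − 1/2) × 6² / 16 = 0.5 × 36 / 16 = 1.125 dB.
Output = -21 − 1.125 = -22.125 dBFS.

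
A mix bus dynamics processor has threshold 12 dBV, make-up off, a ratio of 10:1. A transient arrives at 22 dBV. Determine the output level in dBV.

22 dBV sits 10 dB over threshold.
10:1 compression reduces that to 10/10 = 1 dB over.
That puts the output at 13 dBV.

13 dBV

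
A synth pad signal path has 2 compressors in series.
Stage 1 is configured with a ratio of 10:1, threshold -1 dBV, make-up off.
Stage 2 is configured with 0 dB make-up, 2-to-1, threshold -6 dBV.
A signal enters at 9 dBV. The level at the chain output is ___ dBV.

-3 dBV

Stage 1: overshoot 10 dB → 10/10 = 1 dB → 0 dBV.
Stage 2: 0 dBV is 6 dB over -6 dBV; at 2:1 that becomes 3 dB over, giving -3 dBV.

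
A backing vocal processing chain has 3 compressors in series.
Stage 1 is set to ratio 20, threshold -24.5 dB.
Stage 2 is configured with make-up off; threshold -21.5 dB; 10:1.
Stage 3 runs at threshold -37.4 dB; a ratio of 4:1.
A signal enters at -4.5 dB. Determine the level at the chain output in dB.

-33.925 dB

Stage 1: overshoot 20 dB → 20/20 = 1 dB → -23.5 dB.
Stage 2: -23.5 dB ≤ -21.5 dB, so stage 2 doesn't engage; output -23.5 dB.
Stage 3: overshoot 13.9 dB → 13.9/4 = 3.475 dB → -33.925 dB.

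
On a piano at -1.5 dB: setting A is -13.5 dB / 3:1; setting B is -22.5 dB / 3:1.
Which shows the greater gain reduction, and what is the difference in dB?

B, by 6 dB

A: overshoot 12 dB → output overshoot 4 dB → GR 8 dB.
B: overshoot 21 dB → output overshoot 7 dB → GR 14 dB.
Difference: 6 dB in favour of B.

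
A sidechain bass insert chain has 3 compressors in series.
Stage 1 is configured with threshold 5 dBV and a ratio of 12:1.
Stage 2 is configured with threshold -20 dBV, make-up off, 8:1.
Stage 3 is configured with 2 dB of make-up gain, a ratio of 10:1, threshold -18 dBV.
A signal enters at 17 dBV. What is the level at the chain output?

Stage 1: 17 dBV is 12 dB over 5 dBV; at 12:1 that becomes 1 dB over, giving 6 dBV.
Stage 2: 26 dB above -20 dBV, reduced 8:1 to 3.25 dB above → -16.75 dBV.
Stage 3: overshoot 1.25 dB → 1.25/10 = 0.125 dB → -17.875 dBV; +2 dB make-up → -15.875 dBV.

-15.875 dBV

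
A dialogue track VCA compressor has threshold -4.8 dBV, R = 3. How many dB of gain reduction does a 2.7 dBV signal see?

The signal is 7.5 dB above threshold.
At 3:1, output sits 7.5/3 = 2.5 dB above threshold.
Gain reduction = 7.5 − 2.5 = 5 dB.

5 dB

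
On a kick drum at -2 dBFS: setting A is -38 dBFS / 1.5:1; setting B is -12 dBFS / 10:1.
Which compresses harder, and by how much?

A: 36 dB over, compressed to 24 dB over, so 12 dB of GR.
B: 10 dB over, compressed to 1 dB over, so 9 dB of GR.
Difference: 3 dB in favour of A.

A, by 3 dB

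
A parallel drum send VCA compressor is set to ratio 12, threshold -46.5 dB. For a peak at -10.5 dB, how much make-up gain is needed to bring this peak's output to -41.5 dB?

The peak compresses to -46.5 + 36/12 = -43.5 dB.
To reach -41.5 dB requires -41.5 − (-43.5) = 2 dB of make-up.

2 dB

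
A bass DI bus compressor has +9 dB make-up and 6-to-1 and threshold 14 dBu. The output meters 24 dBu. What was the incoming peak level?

Remove make-up: 24 − 9 = 15 dBu.
The compressed level sits 15 − 14 = 1 dB over threshold.
Undo the ratio: input overshoot = 1 × 6 = 6 dB, giving input = 20 dBu.

20 dBu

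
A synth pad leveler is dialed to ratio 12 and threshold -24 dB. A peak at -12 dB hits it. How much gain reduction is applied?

-12 dB exceeds the threshold by 12 dB.
At 12:1, output sits 12/12 = 1 dB above threshold.
GR = overshoot in − overshoot out = 12 − 1 = 11 dB.

11 dB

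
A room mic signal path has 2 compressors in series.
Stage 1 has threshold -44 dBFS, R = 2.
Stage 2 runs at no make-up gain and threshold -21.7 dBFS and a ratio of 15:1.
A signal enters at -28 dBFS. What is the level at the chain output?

-36 dBFS

Stage 1: 16 dB above -44 dBFS, reduced 2:1 to 8 dB above → -36 dBFS.
Stage 2: -36 dBFS is at or below the -21.7 dBFS threshold — no compression; output -36 dBFS.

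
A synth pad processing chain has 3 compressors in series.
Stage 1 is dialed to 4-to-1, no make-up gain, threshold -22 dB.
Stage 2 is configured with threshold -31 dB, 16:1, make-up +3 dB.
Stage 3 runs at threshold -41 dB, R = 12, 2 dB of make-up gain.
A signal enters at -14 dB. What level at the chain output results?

-37.859375 dB

Stage 1: -14 dB is 8 dB over -22 dB; at 4:1 that becomes 2 dB over, giving -20 dB.
Stage 2: overshoot 11 dB → 11/16 = 0.6875 dB → -30.3125 dB; +3 dB make-up → -27.3125 dB.
Stage 3: overshoot 13.6875 dB → 13.6875/12 = 1.140625 dB → -39.859375 dB; +2 dB make-up → -37.859375 dB.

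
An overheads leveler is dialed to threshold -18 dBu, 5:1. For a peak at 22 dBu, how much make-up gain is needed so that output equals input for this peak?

Without make-up, output = threshold + overshoot/5 = -18 + 8 = -10 dBu.
Gap to target: 32 dB.

32 dB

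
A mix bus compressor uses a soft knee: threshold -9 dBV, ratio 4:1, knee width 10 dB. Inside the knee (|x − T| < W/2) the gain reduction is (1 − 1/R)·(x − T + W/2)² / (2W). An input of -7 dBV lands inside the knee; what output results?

-8.8375 dBV

x − T + W/2 = -7 − (-9) + 5 = 7.
GR = (1 − 1/4) × 7² / 20 = 0.75 × 49 / 20 = 1.8375 dB.
Output = -7 − 1.8375 = -8.8375 dBV.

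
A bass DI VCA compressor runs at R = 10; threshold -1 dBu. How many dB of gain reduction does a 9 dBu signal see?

9 dB

Overshoot = 9 − (-1) = 10 dB.
A 10:1 ratio leaves 1 dB of that excess.
Gain reduction = 10 − 1 = 9 dB.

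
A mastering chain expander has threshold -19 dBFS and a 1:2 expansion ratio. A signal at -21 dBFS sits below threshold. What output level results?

-23 dBFS

The input is 2 dB below the -19 dBFS threshold.
A 1:2 expander multiplies undershoot by 2: 2 × 2 = 4 dB below threshold.
Output = -19 − 4 = -23 dBFS.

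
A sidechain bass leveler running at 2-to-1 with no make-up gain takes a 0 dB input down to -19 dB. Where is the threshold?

Let T be the threshold. Output overshoot = (input overshoot)/R, so -19 − T = (0 − T)/2.
2·(-19 − T) = 0 − T → 1·T = -38 − 0 = -38.
T = -38/1 = -38 dB.

-38 dB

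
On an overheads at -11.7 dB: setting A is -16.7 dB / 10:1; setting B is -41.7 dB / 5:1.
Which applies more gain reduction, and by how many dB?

A: GR = 5 − 5/10 = 4.5 dB.
B: GR = 30 − 30/5 = 24 dB.
B applies 19.5 dB more gain reduction.

B, by 19.5 dB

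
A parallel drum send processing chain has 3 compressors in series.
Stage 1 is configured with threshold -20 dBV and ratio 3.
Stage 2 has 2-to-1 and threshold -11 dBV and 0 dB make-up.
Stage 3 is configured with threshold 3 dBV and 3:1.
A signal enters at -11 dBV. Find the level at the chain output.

Stage 1: -11 dBV is 9 dB over -20 dBV; at 3:1 that becomes 3 dB over, giving -17 dBV.
Stage 2: -17 dBV ≤ -11 dBV, so stage 2 doesn't engage; output -17 dBV.
Stage 3: -17 dBV is at or below the 3 dBV threshold — no compression; output -17 dBV.

-17 dBV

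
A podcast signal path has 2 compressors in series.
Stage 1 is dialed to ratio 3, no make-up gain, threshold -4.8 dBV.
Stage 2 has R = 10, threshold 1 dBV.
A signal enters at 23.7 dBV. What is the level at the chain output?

1.37 dBV

Stage 1: overshoot 28.5 dB → 28.5/3 = 9.5 dB → 4.7 dBV.
Stage 2: overshoot 3.7 dB → 3.7/10 = 0.37 dB → 1.37 dBV.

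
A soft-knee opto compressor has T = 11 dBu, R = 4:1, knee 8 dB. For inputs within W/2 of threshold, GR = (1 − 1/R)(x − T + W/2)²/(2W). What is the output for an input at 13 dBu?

11.3125 dBu

x − T + W/2 = 13 − 11 + 4 = 6.
GR = (1 − 1/4) × 6² / 16 = 0.75 × 36 / 16 = 1.6875 dB.
Output = 13 − 1.6875 = 11.3125 dBu.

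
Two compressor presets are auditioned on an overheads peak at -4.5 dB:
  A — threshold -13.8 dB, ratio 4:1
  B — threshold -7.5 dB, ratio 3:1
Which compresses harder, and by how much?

A: 9.3 dB over, compressed to 2.325 dB over, so 6.975 dB of GR.
B: 3 dB over, compressed to 1 dB over, so 2 dB of GR.
A applies 4.975 dB more gain reduction.

A, by 4.975 dB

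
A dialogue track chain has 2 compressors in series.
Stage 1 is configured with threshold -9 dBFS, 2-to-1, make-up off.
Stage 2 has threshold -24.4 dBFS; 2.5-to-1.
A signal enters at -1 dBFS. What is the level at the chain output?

Stage 1: 8 dB above -9 dBFS, reduced 2:1 to 4 dB above → -5 dBFS.
Stage 2: -5 dBFS is 19.4 dB over -24.4 dBFS; at 2.5:1 that becomes 7.76 dB over, giving -16.64 dBFS.

-16.64 dBFS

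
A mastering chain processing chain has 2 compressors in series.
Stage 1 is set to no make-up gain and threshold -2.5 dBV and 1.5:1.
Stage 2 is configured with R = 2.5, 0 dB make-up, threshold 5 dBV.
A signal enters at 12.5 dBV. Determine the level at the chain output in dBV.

6 dBV

Stage 1: overshoot 15 dB → 15/1.5 = 10 dB → 7.5 dBV.
Stage 2: 2.5 dB above 5 dBV, reduced 2.5:1 to 1 dB above → 6 dBV.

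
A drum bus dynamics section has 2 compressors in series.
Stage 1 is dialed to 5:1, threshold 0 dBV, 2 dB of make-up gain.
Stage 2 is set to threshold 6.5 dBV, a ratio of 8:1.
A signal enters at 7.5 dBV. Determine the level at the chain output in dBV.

3.5 dBV

Stage 1: 7.5 dBV is 7.5 dB over 0 dBV; at 5:1 that becomes 1.5 dB over, giving 1.5 dBV; +2 dB make-up → 3.5 dBV.
Stage 2: 3.5 dBV is at or below the 6.5 dBV threshold — no compression; output 3.5 dBV.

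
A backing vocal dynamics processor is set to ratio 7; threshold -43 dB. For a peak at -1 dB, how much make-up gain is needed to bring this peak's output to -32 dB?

5 dB

Overshoot 42 dB → 42/7 = 6 dB after compression, so the compressed level is -43 + 6 = -37 dB.
Make-up = target − compressed = -32 − (-37) = 5 dB.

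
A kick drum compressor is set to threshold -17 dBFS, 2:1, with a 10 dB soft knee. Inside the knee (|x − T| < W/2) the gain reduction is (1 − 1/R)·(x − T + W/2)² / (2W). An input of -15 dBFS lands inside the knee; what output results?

-16.225 dBFS

x − T + W/2 = -15 − (-17) + 5 = 7.
GR = (1 − 1/2) × 7² / 20 = 0.5 × 49 / 20 = 1.225 dB.
Output = -15 − 1.225 = -16.225 dBFS.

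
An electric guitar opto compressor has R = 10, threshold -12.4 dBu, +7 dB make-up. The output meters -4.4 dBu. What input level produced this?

Stripping the +7 dB make-up gives -11.4 dBu at the gain stage.
The compressed level sits -11.4 − (-12.4) = 1 dB over threshold.
Before 10:1 compression the overshoot was 1 × 10 = 10 dB, so input = -12.4 + 10 = -2.4 dBu.

-2.4 dBu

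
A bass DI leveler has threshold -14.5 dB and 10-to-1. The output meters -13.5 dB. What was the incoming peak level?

-4.5 dB

Post-compression overshoot = -13.5 − (-14.5) = 1 dB.
Input overshoot = R × output overshoot = 10 dB → input = -14.5 + 10 = -4.5 dB.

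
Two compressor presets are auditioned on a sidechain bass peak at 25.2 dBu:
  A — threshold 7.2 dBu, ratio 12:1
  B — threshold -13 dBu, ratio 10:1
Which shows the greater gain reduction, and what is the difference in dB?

A: GR = 18 − 18/12 = 16.5 dB.
B: GR = 38.2 − 38.2/10 = 34.38 dB.
B applies 17.88 dB more gain reduction.

B, by 17.88 dB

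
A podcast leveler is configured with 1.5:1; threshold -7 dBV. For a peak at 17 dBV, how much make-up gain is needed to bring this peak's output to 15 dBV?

Overshoot 24 dB → 24/1.5 = 16 dB after compression, so the compressed level is -7 + 16 = 9 dBV.
Make-up = target − compressed = 15 − 9 = 6 dB.

6 dB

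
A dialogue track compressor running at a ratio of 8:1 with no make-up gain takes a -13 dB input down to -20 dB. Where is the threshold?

Let T be the threshold. Output overshoot = (input overshoot)/R, so -20 − T = (-13 − T)/8.
8·(-20 − T) = -13 − T → 7·T = -160 − (-13) = -147.
T = -147/7 = -21 dB.

-21 dB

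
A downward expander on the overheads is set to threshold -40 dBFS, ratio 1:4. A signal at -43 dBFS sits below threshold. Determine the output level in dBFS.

-52 dBFS

The input is 3 dB below the -40 dBFS threshold.
A 1:4 expander multiplies undershoot by 4: 3 × 4 = 12 dB below threshold.
Output = -40 − 12 = -52 dBFS.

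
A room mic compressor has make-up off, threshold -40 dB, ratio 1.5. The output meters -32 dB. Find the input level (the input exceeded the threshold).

That's 8 dB above the -40 dB threshold.
Undo the ratio: input overshoot = 8 × 1.5 = 12 dB, giving input = -28 dB.

-28 dB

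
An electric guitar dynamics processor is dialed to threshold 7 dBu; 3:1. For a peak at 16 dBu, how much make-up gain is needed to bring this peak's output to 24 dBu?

14 dB

The peak compresses to 7 + 9/3 = 10 dBu.
To reach 24 dBu requires 24 − 10 = 14 dB of make-up.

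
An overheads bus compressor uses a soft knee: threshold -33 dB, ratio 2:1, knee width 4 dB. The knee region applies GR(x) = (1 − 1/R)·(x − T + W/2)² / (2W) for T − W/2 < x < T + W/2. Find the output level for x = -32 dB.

-32.5625 dB

x − T + W/2 = -32 − (-33) + 2 = 3.
GR = (1 − 1/2) × 3² / 8 = 0.5 × 9 / 8 = 0.5625 dB.
Output = -32 − 0.5625 = -32.5625 dB.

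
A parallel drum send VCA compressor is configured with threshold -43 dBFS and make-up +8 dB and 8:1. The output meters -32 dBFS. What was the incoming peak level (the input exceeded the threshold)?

Before make-up, the level was -32 − 8 = -40 dBFS.
The compressed level sits -40 − (-43) = 3 dB over threshold.
Before 8:1 compression the overshoot was 3 × 8 = 24 dB, so input = -43 + 24 = -19 dBFS.

-19 dBFS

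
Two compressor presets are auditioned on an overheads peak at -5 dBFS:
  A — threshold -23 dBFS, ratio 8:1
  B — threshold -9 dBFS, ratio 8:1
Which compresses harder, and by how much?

A: overshoot 18 dB → output overshoot 2.25 dB → GR 15.75 dB.
B: overshoot 4 dB → output overshoot 0.5 dB → GR 3.5 dB.
A reduces 12.25 dB more.

A, by 12.25 dB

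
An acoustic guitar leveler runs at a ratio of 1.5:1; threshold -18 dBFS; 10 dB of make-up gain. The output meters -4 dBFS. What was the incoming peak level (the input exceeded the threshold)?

Before make-up, the level was -4 − 10 = -14 dBFS.
Post-compression overshoot = -14 − (-18) = 4 dB.
Undo the ratio: input overshoot = 4 × 1.5 = 6 dB, giving input = -12 dBFS.

-12 dBFS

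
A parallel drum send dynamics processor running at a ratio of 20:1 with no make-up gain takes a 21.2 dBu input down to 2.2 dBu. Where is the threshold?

1.2 dBu

Input is 20 dB above T (since output overshoot × R = input overshoot: (2.2 − T)·20 = 21.2 − T gives T = 1.2 dBu).
Check: 1.2 + (21.2 − 1.2)/20 = 1.2 + 1 = 2.2 dBu. ✓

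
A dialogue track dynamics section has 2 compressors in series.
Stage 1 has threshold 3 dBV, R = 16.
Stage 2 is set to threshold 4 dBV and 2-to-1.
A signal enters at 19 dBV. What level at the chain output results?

4 dBV

Stage 1: overshoot 16 dB → 16/16 = 1 dB → 4 dBV.
Stage 2: 4 dBV is at or below the 4 dBV threshold — no compression; output 4 dBV.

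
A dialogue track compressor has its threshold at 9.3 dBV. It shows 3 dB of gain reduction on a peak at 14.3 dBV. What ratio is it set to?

2.5:1

Input overshoot = 14.3 − 9.3 = 5 dB.
Output overshoot = 5 − 3 = 2 dB.
Ratio = input overshoot / output overshoot = 5 / 2 = 2.5.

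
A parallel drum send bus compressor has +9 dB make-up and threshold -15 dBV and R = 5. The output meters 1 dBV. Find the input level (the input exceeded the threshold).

20 dBV

Before make-up, the level was 1 − 9 = -8 dBV.
The compressed level sits -8 − (-15) = 7 dB over threshold.
Undo the ratio: input overshoot = 7 × 5 = 35 dB, giving input = 20 dBV.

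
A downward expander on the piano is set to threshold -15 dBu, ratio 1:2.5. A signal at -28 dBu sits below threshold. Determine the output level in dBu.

The input is 13 dB below the -15 dBu threshold.
A 1:2.5 expander multiplies undershoot by 2.5: 13 × 2.5 = 32.5 dB below threshold.
Output = -15 − 32.5 = -47.5 dBu.

-47.5 dBu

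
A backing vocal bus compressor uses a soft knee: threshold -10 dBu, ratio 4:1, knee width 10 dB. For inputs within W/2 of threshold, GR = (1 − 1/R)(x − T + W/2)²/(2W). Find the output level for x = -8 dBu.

-9.8375 dBu

x − T + W/2 = -8 − (-10) + 5 = 7.
GR = (1 − 1/4) × 7² / 20 = 0.75 × 49 / 20 = 1.8375 dB.
Output = -8 − 1.8375 = -9.8375 dBu.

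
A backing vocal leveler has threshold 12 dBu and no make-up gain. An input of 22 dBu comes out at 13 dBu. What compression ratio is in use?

10:1

Input overshoot = 22 − 12 = 10 dB; output overshoot = 13 − 12 = 1 dB.
Ratio = 10 / 1 = 10.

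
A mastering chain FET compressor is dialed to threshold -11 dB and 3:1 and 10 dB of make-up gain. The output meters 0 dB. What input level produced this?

-8 dB

Stripping the +10 dB make-up gives -10 dB at the gain stage.
That's 1 dB above the -11 dB threshold.
Before 3:1 compression the overshoot was 1 × 3 = 3 dB, so input = -11 + 3 = -8 dB.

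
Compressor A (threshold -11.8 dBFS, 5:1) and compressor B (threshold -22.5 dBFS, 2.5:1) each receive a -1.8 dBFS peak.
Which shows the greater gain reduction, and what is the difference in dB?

B, by 4.42 dB

A: overshoot 10 dB → output overshoot 2 dB → GR 8 dB.
B: overshoot 20.7 dB → output overshoot 8.28 dB → GR 12.42 dB.
Difference: 4.42 dB in favour of B.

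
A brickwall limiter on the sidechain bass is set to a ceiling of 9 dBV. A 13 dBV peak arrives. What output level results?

9 dBV

The limiter clamps the peak to its 9 dBV ceiling.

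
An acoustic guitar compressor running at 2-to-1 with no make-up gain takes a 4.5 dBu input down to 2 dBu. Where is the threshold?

-0.5 dBu

Let T be the threshold. Output overshoot = (input overshoot)/R, so 2 − T = (4.5 − T)/2.
2·(2 − T) = 4.5 − T → 1·T = 4 − 4.5 = -0.5.
T = -0.5/1 = -0.5 dBu.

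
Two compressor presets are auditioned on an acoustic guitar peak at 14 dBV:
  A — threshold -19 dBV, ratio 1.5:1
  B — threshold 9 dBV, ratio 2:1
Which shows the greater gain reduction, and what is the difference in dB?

A: overshoot 33 dB → output overshoot 22 dB → GR 11 dB.
B: overshoot 5 dB → output overshoot 2.5 dB → GR 2.5 dB.
Difference: 8.5 dB in favour of A.

A, by 8.5 dB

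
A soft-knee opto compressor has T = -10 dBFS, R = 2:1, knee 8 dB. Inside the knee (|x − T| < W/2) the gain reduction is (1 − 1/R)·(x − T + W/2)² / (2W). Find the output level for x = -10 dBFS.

-10.5 dBFS

x − T + W/2 = -10 − (-10) + 4 = 4.
GR = (1 − 1/2) × 4² / 16 = 0.5 × 16 / 16 = 0.5 dB.
Output = -10 − 0.5 = -10.5 dBFS.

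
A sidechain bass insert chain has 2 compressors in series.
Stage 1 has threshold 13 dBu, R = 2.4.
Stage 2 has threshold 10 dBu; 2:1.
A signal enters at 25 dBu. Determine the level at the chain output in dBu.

Stage 1: 12 dB above 13 dBu, reduced 2.4:1 to 5 dB above → 18 dBu.
Stage 2: 18 dBu is 8 dB over 10 dBu; at 2:1 that becomes 4 dB over, giving 14 dBu.

14 dBu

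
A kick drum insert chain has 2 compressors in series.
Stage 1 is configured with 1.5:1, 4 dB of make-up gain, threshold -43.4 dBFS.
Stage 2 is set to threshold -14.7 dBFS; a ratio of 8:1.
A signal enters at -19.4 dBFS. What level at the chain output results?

Stage 1: -19.4 dBFS is 24 dB over -43.4 dBFS; at 1.5:1 that becomes 16 dB over, giving -27.4 dBFS; +4 dB make-up → -23.4 dBFS.
Stage 2: -23.4 dBFS is at or below the -14.7 dBFS threshold — no compression; output -23.4 dBFS.

-23.4 dBFS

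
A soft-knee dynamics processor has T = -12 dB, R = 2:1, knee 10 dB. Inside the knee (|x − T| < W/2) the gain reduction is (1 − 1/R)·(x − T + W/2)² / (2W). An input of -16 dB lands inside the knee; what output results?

-16.025 dB

x − T + W/2 = -16 − (-12) + 5 = 1.
GR = (1 − 1/2) × 1² / 20 = 0.5 × 1 / 20 = 0.025 dB.
Output = -16 − 0.025 = -16.025 dB.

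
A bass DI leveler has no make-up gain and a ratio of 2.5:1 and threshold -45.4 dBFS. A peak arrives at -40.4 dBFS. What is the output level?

-40.4 dBFS sits 5 dB over threshold.
At 2.5:1 the overshoot is divided by 2.5, leaving 2 dB above threshold.
That puts the output at -43.4 dBFS.

-43.4 dBFS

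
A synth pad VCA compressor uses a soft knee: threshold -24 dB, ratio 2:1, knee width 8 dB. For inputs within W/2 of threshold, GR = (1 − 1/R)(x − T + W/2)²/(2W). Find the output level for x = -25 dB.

x − T + W/2 = -25 − (-24) + 4 = 3.
GR = (1 − 1/2) × 3² / 16 = 0.5 × 9 / 16 = 0.28125 dB.
Output = -25 − 0.28125 = -25.28125 dB.

-25.28125 dB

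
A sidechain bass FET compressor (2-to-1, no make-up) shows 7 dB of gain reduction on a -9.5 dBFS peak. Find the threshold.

Let T be the threshold. Output overshoot = (input overshoot)/R, so -16.5 − T = (-9.5 − T)/2.
2·(-16.5 − T) = -9.5 − T → 1·T = -33 − (-9.5) = -23.5.
T = -23.5/1 = -23.5 dBFS.

-23.5 dBFS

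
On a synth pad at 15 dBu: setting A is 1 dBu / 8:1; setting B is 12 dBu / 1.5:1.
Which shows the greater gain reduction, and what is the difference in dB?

A, by 11.25 dB

A: overshoot 14 dB → output overshoot 1.75 dB → GR 12.25 dB.
B: overshoot 3 dB → output overshoot 2 dB → GR 1 dB.
Difference: 11.25 dB in favour of A.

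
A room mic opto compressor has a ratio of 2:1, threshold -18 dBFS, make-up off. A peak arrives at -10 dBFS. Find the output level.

Overshoot: -10 − (-18) = 8 dB.
At 2:1 the overshoot is divided by 2, leaving 4 dB above threshold.
So the level is -18 + 4 = -14 dBFS.

-14 dBFS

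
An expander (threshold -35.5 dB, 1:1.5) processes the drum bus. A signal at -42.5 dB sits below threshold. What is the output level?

-46 dB

Below threshold, a 1:1.5 expander applies gain = (1.5−1)×(T − x) of attenuation.
(1.5−1) × 7 = 3.5 dB, so output = -42.5 − 3.5 = -46 dB.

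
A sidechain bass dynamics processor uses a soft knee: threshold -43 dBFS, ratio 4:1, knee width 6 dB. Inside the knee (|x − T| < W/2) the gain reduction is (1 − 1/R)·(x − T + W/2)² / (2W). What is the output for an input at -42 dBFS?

-43 dBFS

x − T + W/2 = -42 − (-43) + 3 = 4.
GR = (1 − 1/4) × 4² / 12 = 0.75 × 16 / 12 = 1 dB.
Output = -42 − 1 = -43 dBFS.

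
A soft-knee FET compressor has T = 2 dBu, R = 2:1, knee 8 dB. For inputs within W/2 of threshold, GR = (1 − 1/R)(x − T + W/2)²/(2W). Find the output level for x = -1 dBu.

-1.03125 dBu

x − T + W/2 = -1 − 2 + 4 = 1.
GR = (1 − 1/2) × 1² / 16 = 0.5 × 1 / 16 = 0.03125 dB.
Output = -1 − 0.03125 = -1.03125 dBu.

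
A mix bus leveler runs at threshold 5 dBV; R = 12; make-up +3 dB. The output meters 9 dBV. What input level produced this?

Remove make-up: 9 − 3 = 6 dBV.
The compressed level sits 6 − 5 = 1 dB over threshold.
Undo the ratio: input overshoot = 1 × 12 = 12 dB, giving input = 17 dBV.

17 dBV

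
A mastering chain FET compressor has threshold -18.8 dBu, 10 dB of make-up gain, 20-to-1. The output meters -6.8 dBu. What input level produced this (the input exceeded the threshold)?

21.2 dBu

Remove make-up: -6.8 − 10 = -16.8 dBu.
That's 2 dB above the -18.8 dBu threshold.
Input overshoot = R × output overshoot = 40 dB → input = -18.8 + 40 = 21.2 dBu.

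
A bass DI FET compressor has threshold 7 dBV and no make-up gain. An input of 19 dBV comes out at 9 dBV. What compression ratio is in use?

6:1

Input overshoot = 19 − 7 = 12 dB; output overshoot = 9 − 7 = 2 dB.
Ratio = 12 / 2 = 6.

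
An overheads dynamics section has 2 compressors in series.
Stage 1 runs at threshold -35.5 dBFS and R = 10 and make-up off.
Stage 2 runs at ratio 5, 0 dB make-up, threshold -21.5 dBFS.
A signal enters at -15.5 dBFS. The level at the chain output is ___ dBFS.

-33.5 dBFS

Stage 1: 20 dB above -35.5 dBFS, reduced 10:1 to 2 dB above → -33.5 dBFS.
Stage 2: -33.5 dBFS ≤ -21.5 dBFS, so stage 2 doesn't engage; output -33.5 dBFS.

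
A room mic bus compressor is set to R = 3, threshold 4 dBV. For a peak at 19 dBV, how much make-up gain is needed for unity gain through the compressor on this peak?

10 dB

Overshoot 15 dB → 15/3 = 5 dB after compression, so the compressed level is 4 + 5 = 9 dBV.
Make-up = target − compressed = 19 − 9 = 10 dB.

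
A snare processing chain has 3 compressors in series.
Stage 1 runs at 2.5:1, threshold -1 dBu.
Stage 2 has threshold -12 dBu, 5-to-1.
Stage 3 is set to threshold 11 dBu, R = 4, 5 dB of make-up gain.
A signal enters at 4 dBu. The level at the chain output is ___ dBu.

-4.4 dBu

Stage 1: 5 dB above -1 dBu, reduced 2.5:1 to 2 dB above → 1 dBu.
Stage 2: 1 dBu is 13 dB over -12 dBu; at 5:1 that becomes 2.6 dB over, giving -9.4 dBu.
Stage 3: below threshold (-9.4 ≤ 11); passes unchanged; make-up brings it to -4.4 dBu.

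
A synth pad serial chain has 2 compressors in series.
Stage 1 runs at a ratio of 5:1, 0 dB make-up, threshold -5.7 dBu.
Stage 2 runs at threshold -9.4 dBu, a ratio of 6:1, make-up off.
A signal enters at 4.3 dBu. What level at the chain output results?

-8.45 dBu

Stage 1: overshoot 10 dB → 10/5 = 2 dB → -3.7 dBu.
Stage 2: 5.7 dB above -9.4 dBu, reduced 6:1 to 0.95 dB above → -8.45 dBu.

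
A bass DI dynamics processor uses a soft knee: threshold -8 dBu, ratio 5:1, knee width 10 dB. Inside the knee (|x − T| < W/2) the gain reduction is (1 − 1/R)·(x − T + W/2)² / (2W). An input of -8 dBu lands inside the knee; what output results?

-9 dBu

x − T + W/2 = -8 − (-8) + 5 = 5.
GR = (1 − 1/5) × 5² / 20 = 0.8 × 25 / 20 = 1 dB.
Output = -8 − 1 = -9 dBu.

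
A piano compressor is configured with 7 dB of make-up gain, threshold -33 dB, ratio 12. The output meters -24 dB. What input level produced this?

-9 dB

Remove make-up: -24 − 7 = -31 dB.
That's 2 dB above the -33 dB threshold.
Before 12:1 compression the overshoot was 2 × 12 = 24 dB, so input = -33 + 24 = -9 dB.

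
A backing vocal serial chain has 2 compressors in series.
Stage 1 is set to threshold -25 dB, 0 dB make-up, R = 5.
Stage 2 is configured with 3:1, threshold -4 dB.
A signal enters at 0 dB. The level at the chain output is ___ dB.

-20 dB

Stage 1: 25 dB above -25 dB, reduced 5:1 to 5 dB above → -20 dB.
Stage 2: below threshold (-20 ≤ -4); passes unchanged; output -20 dB.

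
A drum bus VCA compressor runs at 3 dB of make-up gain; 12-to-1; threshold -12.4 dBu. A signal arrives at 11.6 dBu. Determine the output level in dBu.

11.6 dBu sits 24 dB over threshold.
At 12:1 the overshoot is divided by 12, leaving 2 dB above threshold.
So the level is -12.4 + 2 = -10.4 dBu; make-up adds 3 dB, giving -7.4 dBu.

-7.4 dBu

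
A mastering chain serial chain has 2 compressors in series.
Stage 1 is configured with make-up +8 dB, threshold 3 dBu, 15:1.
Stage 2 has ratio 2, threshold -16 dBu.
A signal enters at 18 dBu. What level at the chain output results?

-2 dBu

Stage 1: 15 dB above 3 dBu, reduced 15:1 to 1 dB above → 4 dBu; +8 dB make-up → 12 dBu.
Stage 2: overshoot 28 dB → 28/2 = 14 dB → -2 dBu.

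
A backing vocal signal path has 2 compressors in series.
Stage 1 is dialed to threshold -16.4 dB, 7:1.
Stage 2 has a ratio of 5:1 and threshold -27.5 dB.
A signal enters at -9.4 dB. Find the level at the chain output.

Stage 1: -9.4 dB is 7 dB over -16.4 dB; at 7:1 that becomes 1 dB over, giving -15.4 dB.
Stage 2: -15.4 dB is 12.1 dB over -27.5 dB; at 5:1 that becomes 2.42 dB over, giving -25.08 dB.

-25.08 dB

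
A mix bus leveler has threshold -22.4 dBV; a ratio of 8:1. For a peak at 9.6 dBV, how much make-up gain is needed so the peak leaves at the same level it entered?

Overshoot 32 dB → 32/8 = 4 dB after compression, so the compressed level is -22.4 + 4 = -18.4 dBV.
Make-up = target − compressed = 9.6 − (-18.4) = 28 dB.

28 dB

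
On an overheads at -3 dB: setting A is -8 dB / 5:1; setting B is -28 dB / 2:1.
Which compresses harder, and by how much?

B, by 8.5 dB

A: overshoot 5 dB → output overshoot 1 dB → GR 4 dB.
B: overshoot 25 dB → output overshoot 12.5 dB → GR 12.5 dB.
B applies 8.5 dB more gain reduction.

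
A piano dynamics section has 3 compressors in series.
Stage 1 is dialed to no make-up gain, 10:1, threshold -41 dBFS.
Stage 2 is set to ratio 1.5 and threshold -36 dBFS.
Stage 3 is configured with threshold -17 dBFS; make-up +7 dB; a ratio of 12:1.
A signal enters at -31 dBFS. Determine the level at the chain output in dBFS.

-33 dBFS

Stage 1: -31 dBFS is 10 dB over -41 dBFS; at 10:1 that becomes 1 dB over, giving -40 dBFS.
Stage 2: below threshold (-40 ≤ -36); passes unchanged; output -40 dBFS.
Stage 3: -40 dBFS ≤ -17 dBFS, so stage 3 doesn't engage; make-up brings it to -33 dBFS.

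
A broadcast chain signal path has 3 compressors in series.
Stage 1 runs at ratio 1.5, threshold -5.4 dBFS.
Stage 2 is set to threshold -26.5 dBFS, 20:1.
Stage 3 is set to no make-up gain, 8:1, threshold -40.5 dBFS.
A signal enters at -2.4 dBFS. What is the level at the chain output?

-38.605625 dBFS

Stage 1: -2.4 dBFS is 3 dB over -5.4 dBFS; at 1.5:1 that becomes 2 dB over, giving -3.4 dBFS.
Stage 2: 23.1 dB above -26.5 dBFS, reduced 20:1 to 1.155 dB above → -25.345 dBFS.
Stage 3: overshoot 15.155 dB → 15.155/8 = 1.894375 dB → -38.605625 dBFS.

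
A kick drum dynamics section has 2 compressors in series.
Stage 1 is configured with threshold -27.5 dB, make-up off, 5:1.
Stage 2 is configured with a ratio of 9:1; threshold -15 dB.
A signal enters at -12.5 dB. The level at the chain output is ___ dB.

Stage 1: overshoot 15 dB → 15/5 = 3 dB → -24.5 dB.
Stage 2: below threshold (-24.5 ≤ -15); passes unchanged; output -24.5 dB.

-24.5 dB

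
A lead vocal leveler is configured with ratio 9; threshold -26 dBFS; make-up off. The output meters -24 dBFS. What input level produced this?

That's 2 dB above the -26 dBFS threshold.
Before 9:1 compression the overshoot was 2 × 9 = 18 dB, so input = -26 + 18 = -8 dBFS.

-8 dBFS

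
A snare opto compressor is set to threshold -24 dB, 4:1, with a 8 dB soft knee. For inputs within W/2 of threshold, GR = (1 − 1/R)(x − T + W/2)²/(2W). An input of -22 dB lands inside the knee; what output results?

x − T + W/2 = -22 − (-24) + 4 = 6.
GR = (1 − 1/4) × 6² / 16 = 0.75 × 36 / 16 = 1.6875 dB.
Output = -22 − 1.6875 = -23.6875 dB.

-23.6875 dB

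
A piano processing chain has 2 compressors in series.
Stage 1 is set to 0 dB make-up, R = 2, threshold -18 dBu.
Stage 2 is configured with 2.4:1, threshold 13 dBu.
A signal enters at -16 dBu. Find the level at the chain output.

-17 dBu

Stage 1: -16 dBu is 2 dB over -18 dBu; at 2:1 that becomes 1 dB over, giving -17 dBu.
Stage 2: -17 dBu is at or below the 13 dBu threshold — no compression; output -17 dBu.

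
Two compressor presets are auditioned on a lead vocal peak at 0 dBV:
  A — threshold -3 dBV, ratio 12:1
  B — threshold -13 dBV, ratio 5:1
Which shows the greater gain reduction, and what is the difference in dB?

B, by 7.65 dB

A: 3 dB over, compressed to 0.25 dB over, so 2.75 dB of GR.
B: 13 dB over, compressed to 2.6 dB over, so 10.4 dB of GR.
Difference: 7.65 dB in favour of B.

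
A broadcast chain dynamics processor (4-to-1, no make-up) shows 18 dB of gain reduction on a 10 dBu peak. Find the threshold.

Input is 24 dB above T (since output overshoot × R = input overshoot: (-8 − T)·4 = 10 − T gives T = -14 dBu).
Check: -14 + (10 − (-14))/4 = -14 + 6 = -8 dBu. ✓

-14 dBu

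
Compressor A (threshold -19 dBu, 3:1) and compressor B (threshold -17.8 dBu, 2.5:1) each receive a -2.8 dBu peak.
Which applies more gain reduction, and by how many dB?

A: overshoot 16.2 dB → output overshoot 5.4 dB → GR 10.8 dB.
B: overshoot 15 dB → output overshoot 6 dB → GR 9 dB.
A applies 1.8 dB more gain reduction.

A, by 1.8 dB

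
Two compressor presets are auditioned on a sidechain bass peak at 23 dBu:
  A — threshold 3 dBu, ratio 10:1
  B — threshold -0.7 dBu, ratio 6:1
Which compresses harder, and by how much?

A: 20 dB over, compressed to 2 dB over, so 18 dB of GR.
B: 23.7 dB over, compressed to 3.95 dB over, so 19.75 dB of GR.
B reduces 1.75 dB more.

B, by 1.75 dB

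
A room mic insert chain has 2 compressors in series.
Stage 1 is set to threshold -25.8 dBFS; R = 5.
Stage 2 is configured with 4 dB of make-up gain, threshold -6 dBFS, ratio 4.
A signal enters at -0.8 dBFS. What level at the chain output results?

-16.8 dBFS

Stage 1: -0.8 dBFS is 25 dB over -25.8 dBFS; at 5:1 that becomes 5 dB over, giving -20.8 dBFS.
Stage 2: -20.8 dBFS ≤ -6 dBFS, so stage 2 doesn't engage; make-up brings it to -16.8 dBFS.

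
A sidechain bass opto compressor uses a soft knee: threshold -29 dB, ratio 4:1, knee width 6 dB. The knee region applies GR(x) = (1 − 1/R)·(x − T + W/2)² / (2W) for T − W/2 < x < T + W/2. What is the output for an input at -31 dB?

x − T + W/2 = -31 − (-29) + 3 = 1.
GR = (1 − 1/4) × 1² / 12 = 0.75 × 1 / 12 = 0.0625 dB.
Output = -31 − 0.0625 = -31.0625 dB.

-31.0625 dB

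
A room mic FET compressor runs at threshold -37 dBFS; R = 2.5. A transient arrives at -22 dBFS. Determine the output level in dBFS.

-31 dBFS

-22 dBFS sits 15 dB over threshold.
The 15 dB excess becomes 6 dB after 2.5:1 reduction.
So the level is -37 + 6 = -31 dBFS.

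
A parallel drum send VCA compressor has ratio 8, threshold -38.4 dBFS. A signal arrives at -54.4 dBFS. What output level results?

-54.4 dBFS is 16 dB below the -38.4 dBFS threshold, so no gain reduction is applied.
Output = input = -54.4 dBFS.

-54.4 dBFS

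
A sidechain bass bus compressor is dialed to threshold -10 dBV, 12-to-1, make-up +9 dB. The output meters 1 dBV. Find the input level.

Before make-up, the level was 1 − 9 = -8 dBV.
Post-compression overshoot = -8 − (-10) = 2 dB.
Input overshoot = R × output overshoot = 24 dB → input = -10 + 24 = 14 dBV.

14 dBV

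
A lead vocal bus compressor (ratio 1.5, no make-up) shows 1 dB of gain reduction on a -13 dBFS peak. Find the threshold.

-16 dBFS

Input is 3 dB above T (since output overshoot × R = input overshoot: (-14 − T)·1.5 = -13 − T gives T = -16 dBFS).
Check: -16 + (-13 − (-16))/1.5 = -16 + 2 = -14 dBFS. ✓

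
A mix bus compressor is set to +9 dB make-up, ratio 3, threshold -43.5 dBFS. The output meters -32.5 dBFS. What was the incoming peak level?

-37.5 dBFS

Stripping the +9 dB make-up gives -41.5 dBFS at the gain stage.
Post-compression overshoot = -41.5 − (-43.5) = 2 dB.
Before 3:1 compression the overshoot was 2 × 3 = 6 dB, so input = -43.5 + 6 = -37.5 dBFS.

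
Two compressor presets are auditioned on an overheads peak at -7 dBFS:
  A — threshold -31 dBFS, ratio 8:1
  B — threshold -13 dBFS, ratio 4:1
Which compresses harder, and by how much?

A: overshoot 24 dB → output overshoot 3 dB → GR 21 dB.
B: overshoot 6 dB → output overshoot 1.5 dB → GR 4.5 dB.
A applies 16.5 dB more gain reduction.

A, by 16.5 dB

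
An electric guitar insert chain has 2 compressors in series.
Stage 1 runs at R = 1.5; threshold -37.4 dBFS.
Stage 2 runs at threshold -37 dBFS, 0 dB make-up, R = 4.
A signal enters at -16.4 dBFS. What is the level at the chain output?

-33.6 dBFS

Stage 1: overshoot 21 dB → 21/1.5 = 14 dB → -23.4 dBFS.
Stage 2: overshoot 13.6 dB → 13.6/4 = 3.4 dB → -33.6 dBFS.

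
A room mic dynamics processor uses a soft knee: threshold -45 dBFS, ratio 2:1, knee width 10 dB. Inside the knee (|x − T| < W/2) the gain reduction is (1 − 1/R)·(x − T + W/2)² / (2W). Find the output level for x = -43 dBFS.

-44.225 dBFS

x − T + W/2 = -43 − (-45) + 5 = 7.
GR = (1 − 1/2) × 7² / 20 = 0.5 × 49 / 20 = 1.225 dB.
Output = -43 − 1.225 = -44.225 dBFS.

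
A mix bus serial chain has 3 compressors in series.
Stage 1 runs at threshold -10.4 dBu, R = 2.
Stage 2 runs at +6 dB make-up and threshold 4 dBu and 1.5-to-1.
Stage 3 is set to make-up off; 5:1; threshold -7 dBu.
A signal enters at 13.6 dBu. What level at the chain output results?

-4.08 dBu

Stage 1: 24 dB above -10.4 dBu, reduced 2:1 to 12 dB above → 1.6 dBu.
Stage 2: 1.6 dBu ≤ 4 dBu, so stage 2 doesn't engage; make-up brings it to 7.6 dBu.
Stage 3: 14.6 dB above -7 dBu, reduced 5:1 to 2.92 dB above → -4.08 dBu.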